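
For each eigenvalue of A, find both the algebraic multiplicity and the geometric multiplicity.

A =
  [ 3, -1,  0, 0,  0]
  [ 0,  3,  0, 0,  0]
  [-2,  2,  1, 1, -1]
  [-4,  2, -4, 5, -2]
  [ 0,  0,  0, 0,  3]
λ = 3: alg = 5, geom = 3

Step 1 — factor the characteristic polynomial to read off the algebraic multiplicities:
  χ_A(x) = (x - 3)^5

Step 2 — compute geometric multiplicities via the rank-nullity identity g(λ) = n − rank(A − λI):
  rank(A − (3)·I) = 2, so dim ker(A − (3)·I) = n − 2 = 3

Summary:
  λ = 3: algebraic multiplicity = 5, geometric multiplicity = 3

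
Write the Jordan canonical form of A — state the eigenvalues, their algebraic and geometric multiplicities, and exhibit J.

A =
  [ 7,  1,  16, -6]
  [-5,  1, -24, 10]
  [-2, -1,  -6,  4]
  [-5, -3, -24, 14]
J_3(4) ⊕ J_1(4)

The characteristic polynomial is
  det(x·I − A) = x^4 - 16*x^3 + 96*x^2 - 256*x + 256 = (x - 4)^4

Eigenvalues and multiplicities (the geometric multiplicity of λ is n − rank(A − λI), which equals the number of Jordan blocks for λ):
  λ = 4: algebraic multiplicity = 4, geometric multiplicity = 2

Determining the block sizes for each eigenvalue:
  λ = 4: with am = 4 and gm = 2, the partition is not yet determined (e.g. several partitions of 4 into 2 parts exist). Let N = A − (4)·I. Computing rank(N^1) = 2, rank(N^2) = 1, rank(N^3) = 0; the number of blocks of size ≥ j is rank(N^{j−1}) − rank(N^j), giving [2, 1, 1]. So we have 1 block(s) of size 3, 1 block(s) of size 1 → block sizes [3, 1]

Assembling the blocks gives a Jordan form
J =
  [4, 1, 0, 0]
  [0, 4, 1, 0]
  [0, 0, 4, 0]
  [0, 0, 0, 4]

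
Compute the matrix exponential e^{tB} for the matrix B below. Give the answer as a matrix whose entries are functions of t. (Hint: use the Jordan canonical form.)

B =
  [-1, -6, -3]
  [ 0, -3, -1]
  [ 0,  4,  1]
e^{tB} =
  [exp(-t), -6*t*exp(-t), -3*t*exp(-t)]
  [0, -2*t*exp(-t) + exp(-t), -t*exp(-t)]
  [0, 4*t*exp(-t), 2*t*exp(-t) + exp(-t)]

Strategy: write B = P · J · P⁻¹ where J is a Jordan canonical form, so e^{tB} = P · e^{tJ} · P⁻¹, and e^{tJ} can be computed block-by-block.

B has Jordan form
J =
  [-1,  1,  0]
  [ 0, -1,  0]
  [ 0,  0, -1]
(up to reordering of blocks).

Per-block formulas:
  For a 2×2 Jordan block J_2(-1): exp(t · J_2(-1)) = e^(-1t)·(I + t·N), where N is the 2×2 nilpotent shift.
  For a 1×1 block at λ = -1: exp(t · [-1]) = [e^(-1t)].

After assembling e^{tJ} and conjugating by P, we get:

e^{tB} =
  [exp(-t), -6*t*exp(-t), -3*t*exp(-t)]
  [0, -2*t*exp(-t) + exp(-t), -t*exp(-t)]
  [0, 4*t*exp(-t), 2*t*exp(-t) + exp(-t)]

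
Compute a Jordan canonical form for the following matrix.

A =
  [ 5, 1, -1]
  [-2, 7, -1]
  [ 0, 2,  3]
J_3(5)

The characteristic polynomial is
  det(x·I − A) = x^3 - 15*x^2 + 75*x - 125 = (x - 5)^3

Eigenvalues and multiplicities (the geometric multiplicity of λ is n − rank(A − λI), which equals the number of Jordan blocks for λ):
  λ = 5: algebraic multiplicity = 3, geometric multiplicity = 1

Determining the block sizes for each eigenvalue:
  λ = 5: one block (gm = 1), so the single block has size am = 3 → block sizes [3]

Assembling the blocks gives a Jordan form
J =
  [5, 1, 0]
  [0, 5, 1]
  [0, 0, 5]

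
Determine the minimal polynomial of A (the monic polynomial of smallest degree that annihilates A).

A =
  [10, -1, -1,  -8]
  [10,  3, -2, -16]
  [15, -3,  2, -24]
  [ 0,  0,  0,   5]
x^2 - 10*x + 25

The characteristic polynomial is χ_A(x) = (x - 5)^4, so the eigenvalues are known. The minimal polynomial is
  m_A(x) = Π_λ (x − λ)^{k_λ}
where k_λ is the size of the *largest* Jordan block for λ (equivalently, the smallest k with (A − λI)^k v = 0 for every generalised eigenvector v of λ).

  λ = 5: largest Jordan block has size 2, contributing (x − 5)^2

So m_A(x) = (x - 5)^2 = x^2 - 10*x + 25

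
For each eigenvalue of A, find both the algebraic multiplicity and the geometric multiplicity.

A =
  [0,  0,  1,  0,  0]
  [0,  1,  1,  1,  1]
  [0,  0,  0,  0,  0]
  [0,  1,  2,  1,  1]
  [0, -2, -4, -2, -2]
λ = 0: alg = 5, geom = 3

Step 1 — factor the characteristic polynomial to read off the algebraic multiplicities:
  χ_A(x) = x^5

Step 2 — compute geometric multiplicities via the rank-nullity identity g(λ) = n − rank(A − λI):
  rank(A − (0)·I) = 2, so dim ker(A − (0)·I) = n − 2 = 3

Summary:
  λ = 0: algebraic multiplicity = 5, geometric multiplicity = 3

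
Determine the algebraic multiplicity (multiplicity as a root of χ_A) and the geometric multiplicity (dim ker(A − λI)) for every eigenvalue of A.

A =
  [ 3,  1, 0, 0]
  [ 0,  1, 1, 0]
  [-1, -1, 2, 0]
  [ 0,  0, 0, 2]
λ = 2: alg = 4, geom = 2

Step 1 — factor the characteristic polynomial to read off the algebraic multiplicities:
  χ_A(x) = (x - 2)^4

Step 2 — compute geometric multiplicities via the rank-nullity identity g(λ) = n − rank(A − λI):
  rank(A − (2)·I) = 2, so dim ker(A − (2)·I) = n − 2 = 2

Summary:
  λ = 2: algebraic multiplicity = 4, geometric multiplicity = 2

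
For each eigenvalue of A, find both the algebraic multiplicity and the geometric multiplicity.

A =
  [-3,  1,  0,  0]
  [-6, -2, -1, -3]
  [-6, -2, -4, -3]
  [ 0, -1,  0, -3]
λ = -3: alg = 4, geom = 2

Step 1 — factor the characteristic polynomial to read off the algebraic multiplicities:
  χ_A(x) = (x + 3)^4

Step 2 — compute geometric multiplicities via the rank-nullity identity g(λ) = n − rank(A − λI):
  rank(A − (-3)·I) = 2, so dim ker(A − (-3)·I) = n − 2 = 2

Summary:
  λ = -3: algebraic multiplicity = 4, geometric multiplicity = 2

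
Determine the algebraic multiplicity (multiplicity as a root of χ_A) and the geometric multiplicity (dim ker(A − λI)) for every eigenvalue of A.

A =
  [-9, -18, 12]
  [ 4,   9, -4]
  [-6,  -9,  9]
λ = 3: alg = 3, geom = 2

Step 1 — factor the characteristic polynomial to read off the algebraic multiplicities:
  χ_A(x) = (x - 3)^3

Step 2 — compute geometric multiplicities via the rank-nullity identity g(λ) = n − rank(A − λI):
  rank(A − (3)·I) = 1, so dim ker(A − (3)·I) = n − 1 = 2

Summary:
  λ = 3: algebraic multiplicity = 3, geometric multiplicity = 2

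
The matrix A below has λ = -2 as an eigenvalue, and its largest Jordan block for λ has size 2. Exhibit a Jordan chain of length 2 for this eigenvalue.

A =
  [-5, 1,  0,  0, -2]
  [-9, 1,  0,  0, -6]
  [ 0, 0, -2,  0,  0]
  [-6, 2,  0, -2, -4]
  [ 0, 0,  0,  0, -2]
A Jordan chain for λ = -2 of length 2:
v_1 = (-3, -9, 0, -6, 0)ᵀ
v_2 = (1, 0, 0, 0, 0)ᵀ

Let N = A − (-2)·I. We want v_2 with N^2 v_2 = 0 but N^1 v_2 ≠ 0; then v_{j-1} := N · v_j for j = 2, …, 2.

Pick v_2 = (1, 0, 0, 0, 0)ᵀ.
Then v_1 = N · v_2 = (-3, -9, 0, -6, 0)ᵀ.

Sanity check: (A − (-2)·I) v_1 = (0, 0, 0, 0, 0)ᵀ = 0. ✓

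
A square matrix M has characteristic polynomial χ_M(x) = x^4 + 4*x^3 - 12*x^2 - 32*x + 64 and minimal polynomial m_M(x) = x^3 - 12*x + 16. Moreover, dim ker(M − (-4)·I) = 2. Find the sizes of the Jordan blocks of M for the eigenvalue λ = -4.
Block sizes for λ = -4: [1, 1]

Step 1 — from the characteristic polynomial, algebraic multiplicity of λ = -4 is 2. From dim ker(M − (-4)·I) = 2, there are exactly 2 Jordan blocks for λ = -4.
Step 2 — from the minimal polynomial, the factor (x + 4) tells us the largest block for λ = -4 has size 1.
Step 3 — with total size 2, 2 blocks, and largest block 1, the block sizes (in nonincreasing order) are [1, 1].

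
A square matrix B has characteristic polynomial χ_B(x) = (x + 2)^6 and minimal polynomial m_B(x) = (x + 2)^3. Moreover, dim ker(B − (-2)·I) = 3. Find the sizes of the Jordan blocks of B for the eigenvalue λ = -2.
Block sizes for λ = -2: [3, 2, 1]

Step 1 — from the characteristic polynomial, algebraic multiplicity of λ = -2 is 6. From dim ker(B − (-2)·I) = 3, there are exactly 3 Jordan blocks for λ = -2.
Step 2 — from the minimal polynomial, the factor (x + 2)^3 tells us the largest block for λ = -2 has size 3.
Step 3 — with total size 6, 3 blocks, and largest block 3, the block sizes (in nonincreasing order) are [3, 2, 1].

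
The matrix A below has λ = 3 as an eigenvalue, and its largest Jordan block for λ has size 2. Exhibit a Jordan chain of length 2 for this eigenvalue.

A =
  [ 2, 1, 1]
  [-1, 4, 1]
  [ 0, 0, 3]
A Jordan chain for λ = 3 of length 2:
v_1 = (-1, -1, 0)ᵀ
v_2 = (1, 0, 0)ᵀ

Let N = A − (3)·I. We want v_2 with N^2 v_2 = 0 but N^1 v_2 ≠ 0; then v_{j-1} := N · v_j for j = 2, …, 2.

Pick v_2 = (1, 0, 0)ᵀ.
Then v_1 = N · v_2 = (-1, -1, 0)ᵀ.

Sanity check: (A − (3)·I) v_1 = (0, 0, 0)ᵀ = 0. ✓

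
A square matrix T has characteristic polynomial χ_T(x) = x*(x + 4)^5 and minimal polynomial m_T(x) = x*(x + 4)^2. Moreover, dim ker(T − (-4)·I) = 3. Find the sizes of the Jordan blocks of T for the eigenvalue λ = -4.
Block sizes for λ = -4: [2, 2, 1]

Step 1 — from the characteristic polynomial, algebraic multiplicity of λ = -4 is 5. From dim ker(T − (-4)·I) = 3, there are exactly 3 Jordan blocks for λ = -4.
Step 2 — from the minimal polynomial, the factor (x + 4)^2 tells us the largest block for λ = -4 has size 2.
Step 3 — with total size 5, 3 blocks, and largest block 2, the block sizes (in nonincreasing order) are [2, 2, 1].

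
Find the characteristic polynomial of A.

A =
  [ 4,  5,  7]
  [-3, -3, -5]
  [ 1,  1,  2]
x^3 - 3*x^2 + 3*x - 1

Expanding det(x·I − A) (e.g. by cofactor expansion or by noting that A is similar to its Jordan form J, which has the same characteristic polynomial as A) gives
  χ_A(x) = x^3 - 3*x^2 + 3*x - 1
which factors as (x - 1)^3. The eigenvalues (with algebraic multiplicities) are λ = 1 with multiplicity 3.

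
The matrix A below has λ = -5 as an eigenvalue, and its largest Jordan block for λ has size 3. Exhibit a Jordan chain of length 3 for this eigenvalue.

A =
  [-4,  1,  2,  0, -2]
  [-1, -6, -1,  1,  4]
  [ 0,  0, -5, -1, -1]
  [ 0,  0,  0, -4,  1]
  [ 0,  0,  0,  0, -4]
A Jordan chain for λ = -5 of length 3:
v_1 = (1, -1, 0, 0, 0)ᵀ
v_2 = (2, -1, 0, 0, 0)ᵀ
v_3 = (0, 0, 1, 0, 0)ᵀ

Let N = A − (-5)·I. We want v_3 with N^3 v_3 = 0 but N^2 v_3 ≠ 0; then v_{j-1} := N · v_j for j = 3, …, 2.

Pick v_3 = (0, 0, 1, 0, 0)ᵀ.
Then v_2 = N · v_3 = (2, -1, 0, 0, 0)ᵀ.
Then v_1 = N · v_2 = (1, -1, 0, 0, 0)ᵀ.

Sanity check: (A − (-5)·I) v_1 = (0, 0, 0, 0, 0)ᵀ = 0. ✓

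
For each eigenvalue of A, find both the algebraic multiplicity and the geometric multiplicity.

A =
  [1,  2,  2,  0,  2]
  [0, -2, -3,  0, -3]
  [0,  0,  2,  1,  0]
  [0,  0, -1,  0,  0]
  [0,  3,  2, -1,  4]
λ = 1: alg = 5, geom = 3

Step 1 — factor the characteristic polynomial to read off the algebraic multiplicities:
  χ_A(x) = (x - 1)^5

Step 2 — compute geometric multiplicities via the rank-nullity identity g(λ) = n − rank(A − λI):
  rank(A − (1)·I) = 2, so dim ker(A − (1)·I) = n − 2 = 3

Summary:
  λ = 1: algebraic multiplicity = 5, geometric multiplicity = 3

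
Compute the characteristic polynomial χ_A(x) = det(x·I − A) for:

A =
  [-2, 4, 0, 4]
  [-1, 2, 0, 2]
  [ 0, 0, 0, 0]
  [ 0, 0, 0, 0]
x^4

Expanding det(x·I − A) (e.g. by cofactor expansion or by noting that A is similar to its Jordan form J, which has the same characteristic polynomial as A) gives
  χ_A(x) = x^4
which factors as x^4. The eigenvalues (with algebraic multiplicities) are λ = 0 with multiplicity 4.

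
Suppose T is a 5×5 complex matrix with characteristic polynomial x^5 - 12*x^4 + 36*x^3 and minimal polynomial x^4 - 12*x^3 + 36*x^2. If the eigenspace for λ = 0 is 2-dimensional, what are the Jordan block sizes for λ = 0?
Block sizes for λ = 0: [2, 1]

Step 1 — from the characteristic polynomial, algebraic multiplicity of λ = 0 is 3. From dim ker(T − (0)·I) = 2, there are exactly 2 Jordan blocks for λ = 0.
Step 2 — from the minimal polynomial, the factor (x − 0)^2 tells us the largest block for λ = 0 has size 2.
Step 3 — with total size 3, 2 blocks, and largest block 2, the block sizes (in nonincreasing order) are [2, 1].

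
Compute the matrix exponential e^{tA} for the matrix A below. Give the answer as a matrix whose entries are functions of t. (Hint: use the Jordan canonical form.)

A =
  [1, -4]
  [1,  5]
e^{tA} =
  [-2*t*exp(3*t) + exp(3*t), -4*t*exp(3*t)]
  [t*exp(3*t), 2*t*exp(3*t) + exp(3*t)]

Strategy: write A = P · J · P⁻¹ where J is a Jordan canonical form, so e^{tA} = P · e^{tJ} · P⁻¹, and e^{tJ} can be computed block-by-block.

A has Jordan form
J =
  [3, 1]
  [0, 3]
(up to reordering of blocks).

Per-block formulas:
  For a 2×2 Jordan block J_2(3): exp(t · J_2(3)) = e^(3t)·(I + t·N), where N is the 2×2 nilpotent shift.

After assembling e^{tJ} and conjugating by P, we get:

e^{tA} =
  [-2*t*exp(3*t) + exp(3*t), -4*t*exp(3*t)]
  [t*exp(3*t), 2*t*exp(3*t) + exp(3*t)]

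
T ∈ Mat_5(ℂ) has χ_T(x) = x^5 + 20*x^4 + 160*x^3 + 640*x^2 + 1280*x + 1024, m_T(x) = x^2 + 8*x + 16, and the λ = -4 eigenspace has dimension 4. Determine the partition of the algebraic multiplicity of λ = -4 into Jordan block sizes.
Block sizes for λ = -4: [2, 1, 1, 1]

Step 1 — from the characteristic polynomial, algebraic multiplicity of λ = -4 is 5. From dim ker(T − (-4)·I) = 4, there are exactly 4 Jordan blocks for λ = -4.
Step 2 — from the minimal polynomial, the factor (x + 4)^2 tells us the largest block for λ = -4 has size 2.
Step 3 — with total size 5, 4 blocks, and largest block 2, the block sizes (in nonincreasing order) are [2, 1, 1, 1].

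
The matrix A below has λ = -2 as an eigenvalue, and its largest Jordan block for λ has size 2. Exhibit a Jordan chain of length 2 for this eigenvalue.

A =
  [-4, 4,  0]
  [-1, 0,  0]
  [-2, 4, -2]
A Jordan chain for λ = -2 of length 2:
v_1 = (-2, -1, -2)ᵀ
v_2 = (1, 0, 0)ᵀ

Let N = A − (-2)·I. We want v_2 with N^2 v_2 = 0 but N^1 v_2 ≠ 0; then v_{j-1} := N · v_j for j = 2, …, 2.

Pick v_2 = (1, 0, 0)ᵀ.
Then v_1 = N · v_2 = (-2, -1, -2)ᵀ.

Sanity check: (A − (-2)·I) v_1 = (0, 0, 0)ᵀ = 0. ✓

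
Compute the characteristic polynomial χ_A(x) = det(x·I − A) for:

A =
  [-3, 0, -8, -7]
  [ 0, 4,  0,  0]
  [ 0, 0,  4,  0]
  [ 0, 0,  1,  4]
x^4 - 9*x^3 + 12*x^2 + 80*x - 192

Expanding det(x·I − A) (e.g. by cofactor expansion or by noting that A is similar to its Jordan form J, which has the same characteristic polynomial as A) gives
  χ_A(x) = x^4 - 9*x^3 + 12*x^2 + 80*x - 192
which factors as (x - 4)^3*(x + 3). The eigenvalues (with algebraic multiplicities) are λ = -3 with multiplicity 1, λ = 4 with multiplicity 3.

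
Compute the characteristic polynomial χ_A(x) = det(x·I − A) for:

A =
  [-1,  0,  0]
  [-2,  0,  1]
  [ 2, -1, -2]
x^3 + 3*x^2 + 3*x + 1

Expanding det(x·I − A) (e.g. by cofactor expansion or by noting that A is similar to its Jordan form J, which has the same characteristic polynomial as A) gives
  χ_A(x) = x^3 + 3*x^2 + 3*x + 1
which factors as (x + 1)^3. The eigenvalues (with algebraic multiplicities) are λ = -1 with multiplicity 3.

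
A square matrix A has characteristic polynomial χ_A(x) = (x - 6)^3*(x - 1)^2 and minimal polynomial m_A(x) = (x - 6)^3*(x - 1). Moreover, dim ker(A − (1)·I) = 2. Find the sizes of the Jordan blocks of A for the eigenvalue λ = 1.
Block sizes for λ = 1: [1, 1]

Step 1 — from the characteristic polynomial, algebraic multiplicity of λ = 1 is 2. From dim ker(A − (1)·I) = 2, there are exactly 2 Jordan blocks for λ = 1.
Step 2 — from the minimal polynomial, the factor (x − 1) tells us the largest block for λ = 1 has size 1.
Step 3 — with total size 2, 2 blocks, and largest block 1, the block sizes (in nonincreasing order) are [1, 1].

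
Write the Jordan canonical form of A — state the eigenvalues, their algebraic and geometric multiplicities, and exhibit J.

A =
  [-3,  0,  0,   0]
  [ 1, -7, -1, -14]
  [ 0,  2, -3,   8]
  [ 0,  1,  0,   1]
J_3(-3) ⊕ J_1(-3)

The characteristic polynomial is
  det(x·I − A) = x^4 + 12*x^3 + 54*x^2 + 108*x + 81 = (x + 3)^4

Eigenvalues and multiplicities (the geometric multiplicity of λ is n − rank(A − λI), which equals the number of Jordan blocks for λ):
  λ = -3: algebraic multiplicity = 4, geometric multiplicity = 2

Determining the block sizes for each eigenvalue:
  λ = -3: with am = 4 and gm = 2, the partition is not yet determined (e.g. several partitions of 4 into 2 parts exist). Let N = A − (-3)·I. Computing rank(N^1) = 2, rank(N^2) = 1, rank(N^3) = 0; the number of blocks of size ≥ j is rank(N^{j−1}) − rank(N^j), giving [2, 1, 1]. So we have 1 block(s) of size 3, 1 block(s) of size 1 → block sizes [3, 1]

Assembling the blocks gives a Jordan form
J =
  [-3,  1,  0,  0]
  [ 0, -3,  1,  0]
  [ 0,  0, -3,  0]
  [ 0,  0,  0, -3]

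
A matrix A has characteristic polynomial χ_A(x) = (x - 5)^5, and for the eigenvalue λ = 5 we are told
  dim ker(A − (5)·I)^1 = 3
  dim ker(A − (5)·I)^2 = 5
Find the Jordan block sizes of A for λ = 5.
Block sizes for λ = 5: [2, 2, 1]

From the dimensions of kernels of powers, the number of Jordan blocks of size at least j is d_j − d_{j−1} where d_j = dim ker(N^j) (with d_0 = 0). Computing the differences gives [3, 2].
The number of blocks of size exactly k is (#blocks of size ≥ k) − (#blocks of size ≥ k + 1), so the partition is: 1 block(s) of size 1, 2 block(s) of size 2.
In nonincreasing order the block sizes are [2, 2, 1].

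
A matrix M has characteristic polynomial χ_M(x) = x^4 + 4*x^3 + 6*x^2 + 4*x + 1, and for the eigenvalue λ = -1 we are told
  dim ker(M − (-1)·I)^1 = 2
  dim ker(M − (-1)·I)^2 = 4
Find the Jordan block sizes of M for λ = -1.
Block sizes for λ = -1: [2, 2]

From the dimensions of kernels of powers, the number of Jordan blocks of size at least j is d_j − d_{j−1} where d_j = dim ker(N^j) (with d_0 = 0). Computing the differences gives [2, 2].
The number of blocks of size exactly k is (#blocks of size ≥ k) − (#blocks of size ≥ k + 1), so the partition is: 2 block(s) of size 2.
In nonincreasing order the block sizes are [2, 2].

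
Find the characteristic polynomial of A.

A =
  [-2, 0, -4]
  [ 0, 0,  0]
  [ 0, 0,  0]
x^3 + 2*x^2

Expanding det(x·I − A) (e.g. by cofactor expansion or by noting that A is similar to its Jordan form J, which has the same characteristic polynomial as A) gives
  χ_A(x) = x^3 + 2*x^2
which factors as x^2*(x + 2). The eigenvalues (with algebraic multiplicities) are λ = -2 with multiplicity 1, λ = 0 with multiplicity 2.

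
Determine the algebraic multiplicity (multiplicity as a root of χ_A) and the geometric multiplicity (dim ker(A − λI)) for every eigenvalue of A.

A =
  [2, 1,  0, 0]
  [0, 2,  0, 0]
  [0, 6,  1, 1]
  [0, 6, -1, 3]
λ = 2: alg = 4, geom = 2

Step 1 — factor the characteristic polynomial to read off the algebraic multiplicities:
  χ_A(x) = (x - 2)^4

Step 2 — compute geometric multiplicities via the rank-nullity identity g(λ) = n − rank(A − λI):
  rank(A − (2)·I) = 2, so dim ker(A − (2)·I) = n − 2 = 2

Summary:
  λ = 2: algebraic multiplicity = 4, geometric multiplicity = 2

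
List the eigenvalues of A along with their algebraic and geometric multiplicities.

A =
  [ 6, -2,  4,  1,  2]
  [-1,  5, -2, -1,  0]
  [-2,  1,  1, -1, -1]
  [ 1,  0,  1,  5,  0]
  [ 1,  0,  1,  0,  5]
λ = 4: alg = 3, geom = 1; λ = 5: alg = 2, geom = 2

Step 1 — factor the characteristic polynomial to read off the algebraic multiplicities:
  χ_A(x) = (x - 5)^2*(x - 4)^3

Step 2 — compute geometric multiplicities via the rank-nullity identity g(λ) = n − rank(A − λI):
  rank(A − (4)·I) = 4, so dim ker(A − (4)·I) = n − 4 = 1
  rank(A − (5)·I) = 3, so dim ker(A − (5)·I) = n − 3 = 2

Summary:
  λ = 4: algebraic multiplicity = 3, geometric multiplicity = 1
  λ = 5: algebraic multiplicity = 2, geometric multiplicity = 2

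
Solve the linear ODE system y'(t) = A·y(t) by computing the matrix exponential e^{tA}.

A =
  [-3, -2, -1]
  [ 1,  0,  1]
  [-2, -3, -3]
e^{tA} =
  [t^2*exp(-2*t)/2 - t*exp(-2*t) + exp(-2*t), t^2*exp(-2*t)/2 - 2*t*exp(-2*t), -t*exp(-2*t)]
  [-t^2*exp(-2*t)/2 + t*exp(-2*t), -t^2*exp(-2*t)/2 + 2*t*exp(-2*t) + exp(-2*t), t*exp(-2*t)]
  [t^2*exp(-2*t)/2 - 2*t*exp(-2*t), t^2*exp(-2*t)/2 - 3*t*exp(-2*t), -t*exp(-2*t) + exp(-2*t)]

Strategy: write A = P · J · P⁻¹ where J is a Jordan canonical form, so e^{tA} = P · e^{tJ} · P⁻¹, and e^{tJ} can be computed block-by-block.

A has Jordan form
J =
  [-2,  1,  0]
  [ 0, -2,  1]
  [ 0,  0, -2]
(up to reordering of blocks).

Per-block formulas:
  For a 3×3 Jordan block J_3(-2): exp(t · J_3(-2)) = e^(-2t)·(I + t·N + (t^2/2)·N^2), where N is the 3×3 nilpotent shift.

After assembling e^{tJ} and conjugating by P, we get:

e^{tA} =
  [t^2*exp(-2*t)/2 - t*exp(-2*t) + exp(-2*t), t^2*exp(-2*t)/2 - 2*t*exp(-2*t), -t*exp(-2*t)]
  [-t^2*exp(-2*t)/2 + t*exp(-2*t), -t^2*exp(-2*t)/2 + 2*t*exp(-2*t) + exp(-2*t), t*exp(-2*t)]
  [t^2*exp(-2*t)/2 - 2*t*exp(-2*t), t^2*exp(-2*t)/2 - 3*t*exp(-2*t), -t*exp(-2*t) + exp(-2*t)]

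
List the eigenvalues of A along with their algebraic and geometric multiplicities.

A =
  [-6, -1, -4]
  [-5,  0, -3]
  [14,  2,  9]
λ = 1: alg = 3, geom = 1

Step 1 — factor the characteristic polynomial to read off the algebraic multiplicities:
  χ_A(x) = (x - 1)^3

Step 2 — compute geometric multiplicities via the rank-nullity identity g(λ) = n − rank(A − λI):
  rank(A − (1)·I) = 2, so dim ker(A − (1)·I) = n − 2 = 1

Summary:
  λ = 1: algebraic multiplicity = 3, geometric multiplicity = 1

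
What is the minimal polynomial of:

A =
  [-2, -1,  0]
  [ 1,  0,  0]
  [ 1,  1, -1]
x^2 + 2*x + 1

The characteristic polynomial is χ_A(x) = (x + 1)^3, so the eigenvalues are known. The minimal polynomial is
  m_A(x) = Π_λ (x − λ)^{k_λ}
where k_λ is the size of the *largest* Jordan block for λ (equivalently, the smallest k with (A − λI)^k v = 0 for every generalised eigenvector v of λ).

  λ = -1: largest Jordan block has size 2, contributing (x + 1)^2

So m_A(x) = (x + 1)^2 = x^2 + 2*x + 1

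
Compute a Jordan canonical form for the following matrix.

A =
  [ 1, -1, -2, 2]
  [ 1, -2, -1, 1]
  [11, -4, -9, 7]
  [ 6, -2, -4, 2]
J_3(-2) ⊕ J_1(-2)

The characteristic polynomial is
  det(x·I − A) = x^4 + 8*x^3 + 24*x^2 + 32*x + 16 = (x + 2)^4

Eigenvalues and multiplicities (the geometric multiplicity of λ is n − rank(A − λI), which equals the number of Jordan blocks for λ):
  λ = -2: algebraic multiplicity = 4, geometric multiplicity = 2

Determining the block sizes for each eigenvalue:
  λ = -2: with am = 4 and gm = 2, the partition is not yet determined (e.g. several partitions of 4 into 2 parts exist). Let N = A − (-2)·I. Computing rank(N^1) = 2, rank(N^2) = 1, rank(N^3) = 0; the number of blocks of size ≥ j is rank(N^{j−1}) − rank(N^j), giving [2, 1, 1]. So we have 1 block(s) of size 3, 1 block(s) of size 1 → block sizes [3, 1]

Assembling the blocks gives a Jordan form
J =
  [-2,  1,  0,  0]
  [ 0, -2,  1,  0]
  [ 0,  0, -2,  0]
  [ 0,  0,  0, -2]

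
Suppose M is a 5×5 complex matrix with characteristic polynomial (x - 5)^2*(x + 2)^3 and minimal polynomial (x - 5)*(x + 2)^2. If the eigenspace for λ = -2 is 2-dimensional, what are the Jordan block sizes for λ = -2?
Block sizes for λ = -2: [2, 1]

Step 1 — from the characteristic polynomial, algebraic multiplicity of λ = -2 is 3. From dim ker(M − (-2)·I) = 2, there are exactly 2 Jordan blocks for λ = -2.
Step 2 — from the minimal polynomial, the factor (x + 2)^2 tells us the largest block for λ = -2 has size 2.
Step 3 — with total size 3, 2 blocks, and largest block 2, the block sizes (in nonincreasing order) are [2, 1].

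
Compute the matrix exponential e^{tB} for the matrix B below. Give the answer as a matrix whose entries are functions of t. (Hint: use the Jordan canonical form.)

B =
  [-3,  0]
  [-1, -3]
e^{tB} =
  [exp(-3*t), 0]
  [-t*exp(-3*t), exp(-3*t)]

Strategy: write B = P · J · P⁻¹ where J is a Jordan canonical form, so e^{tB} = P · e^{tJ} · P⁻¹, and e^{tJ} can be computed block-by-block.

B has Jordan form
J =
  [-3,  1]
  [ 0, -3]
(up to reordering of blocks).

Per-block formulas:
  For a 2×2 Jordan block J_2(-3): exp(t · J_2(-3)) = e^(-3t)·(I + t·N), where N is the 2×2 nilpotent shift.

After assembling e^{tJ} and conjugating by P, we get:

e^{tB} =
  [exp(-3*t), 0]
  [-t*exp(-3*t), exp(-3*t)]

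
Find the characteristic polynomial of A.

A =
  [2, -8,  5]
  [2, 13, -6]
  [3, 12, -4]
x^3 - 11*x^2 + 39*x - 45

Expanding det(x·I − A) (e.g. by cofactor expansion or by noting that A is similar to its Jordan form J, which has the same characteristic polynomial as A) gives
  χ_A(x) = x^3 - 11*x^2 + 39*x - 45
which factors as (x - 5)*(x - 3)^2. The eigenvalues (with algebraic multiplicities) are λ = 3 with multiplicity 2, λ = 5 with multiplicity 1.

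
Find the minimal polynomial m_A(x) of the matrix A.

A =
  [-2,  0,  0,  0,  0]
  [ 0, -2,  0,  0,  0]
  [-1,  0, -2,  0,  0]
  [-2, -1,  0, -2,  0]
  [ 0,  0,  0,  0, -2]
x^2 + 4*x + 4

The characteristic polynomial is χ_A(x) = (x + 2)^5, so the eigenvalues are known. The minimal polynomial is
  m_A(x) = Π_λ (x − λ)^{k_λ}
where k_λ is the size of the *largest* Jordan block for λ (equivalently, the smallest k with (A − λI)^k v = 0 for every generalised eigenvector v of λ).

  λ = -2: largest Jordan block has size 2, contributing (x + 2)^2

So m_A(x) = (x + 2)^2 = x^2 + 4*x + 4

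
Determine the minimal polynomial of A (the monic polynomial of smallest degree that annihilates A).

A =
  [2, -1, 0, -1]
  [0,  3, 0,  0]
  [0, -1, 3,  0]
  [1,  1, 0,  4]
x^2 - 6*x + 9

The characteristic polynomial is χ_A(x) = (x - 3)^4, so the eigenvalues are known. The minimal polynomial is
  m_A(x) = Π_λ (x − λ)^{k_λ}
where k_λ is the size of the *largest* Jordan block for λ (equivalently, the smallest k with (A − λI)^k v = 0 for every generalised eigenvector v of λ).

  λ = 3: largest Jordan block has size 2, contributing (x − 3)^2

So m_A(x) = (x - 3)^2 = x^2 - 6*x + 9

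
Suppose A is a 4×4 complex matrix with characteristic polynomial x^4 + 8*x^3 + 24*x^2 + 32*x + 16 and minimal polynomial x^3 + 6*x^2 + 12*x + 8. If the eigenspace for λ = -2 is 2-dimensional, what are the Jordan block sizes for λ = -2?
Block sizes for λ = -2: [3, 1]

Step 1 — from the characteristic polynomial, algebraic multiplicity of λ = -2 is 4. From dim ker(A − (-2)·I) = 2, there are exactly 2 Jordan blocks for λ = -2.
Step 2 — from the minimal polynomial, the factor (x + 2)^3 tells us the largest block for λ = -2 has size 3.
Step 3 — with total size 4, 2 blocks, and largest block 3, the block sizes (in nonincreasing order) are [3, 1].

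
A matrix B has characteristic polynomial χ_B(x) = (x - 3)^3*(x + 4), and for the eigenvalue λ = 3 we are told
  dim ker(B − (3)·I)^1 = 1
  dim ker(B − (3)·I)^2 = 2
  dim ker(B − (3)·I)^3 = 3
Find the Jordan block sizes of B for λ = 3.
Block sizes for λ = 3: [3]

From the dimensions of kernels of powers, the number of Jordan blocks of size at least j is d_j − d_{j−1} where d_j = dim ker(N^j) (with d_0 = 0). Computing the differences gives [1, 1, 1].
The number of blocks of size exactly k is (#blocks of size ≥ k) − (#blocks of size ≥ k + 1), so the partition is: 1 block(s) of size 3.
In nonincreasing order the block sizes are [3].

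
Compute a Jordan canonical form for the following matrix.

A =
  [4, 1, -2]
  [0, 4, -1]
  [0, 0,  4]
J_3(4)

The characteristic polynomial is
  det(x·I − A) = x^3 - 12*x^2 + 48*x - 64 = (x - 4)^3

Eigenvalues and multiplicities (the geometric multiplicity of λ is n − rank(A − λI), which equals the number of Jordan blocks for λ):
  λ = 4: algebraic multiplicity = 3, geometric multiplicity = 1

Determining the block sizes for each eigenvalue:
  λ = 4: one block (gm = 1), so the single block has size am = 3 → block sizes [3]

Assembling the blocks gives a Jordan form
J =
  [4, 1, 0]
  [0, 4, 1]
  [0, 0, 4]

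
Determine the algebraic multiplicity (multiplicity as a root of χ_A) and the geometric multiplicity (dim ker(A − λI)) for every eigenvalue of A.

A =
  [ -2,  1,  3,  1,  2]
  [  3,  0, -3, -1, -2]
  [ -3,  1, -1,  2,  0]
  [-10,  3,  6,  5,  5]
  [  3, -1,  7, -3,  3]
λ = 1: alg = 5, geom = 2

Step 1 — factor the characteristic polynomial to read off the algebraic multiplicities:
  χ_A(x) = (x - 1)^5

Step 2 — compute geometric multiplicities via the rank-nullity identity g(λ) = n − rank(A − λI):
  rank(A − (1)·I) = 3, so dim ker(A − (1)·I) = n − 3 = 2

Summary:
  λ = 1: algebraic multiplicity = 5, geometric multiplicity = 2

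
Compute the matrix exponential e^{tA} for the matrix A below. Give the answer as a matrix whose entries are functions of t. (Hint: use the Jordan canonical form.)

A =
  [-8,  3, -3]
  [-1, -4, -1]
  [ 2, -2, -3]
e^{tA} =
  [-3*t*exp(-5*t) + exp(-5*t), 3*t*exp(-5*t), -3*t*exp(-5*t)]
  [-t*exp(-5*t), t*exp(-5*t) + exp(-5*t), -t*exp(-5*t)]
  [2*t*exp(-5*t), -2*t*exp(-5*t), 2*t*exp(-5*t) + exp(-5*t)]

Strategy: write A = P · J · P⁻¹ where J is a Jordan canonical form, so e^{tA} = P · e^{tJ} · P⁻¹, and e^{tJ} can be computed block-by-block.

A has Jordan form
J =
  [-5,  1,  0]
  [ 0, -5,  0]
  [ 0,  0, -5]
(up to reordering of blocks).

Per-block formulas:
  For a 2×2 Jordan block J_2(-5): exp(t · J_2(-5)) = e^(-5t)·(I + t·N), where N is the 2×2 nilpotent shift.
  For a 1×1 block at λ = -5: exp(t · [-5]) = [e^(-5t)].

After assembling e^{tJ} and conjugating by P, we get:

e^{tA} =
  [-3*t*exp(-5*t) + exp(-5*t), 3*t*exp(-5*t), -3*t*exp(-5*t)]
  [-t*exp(-5*t), t*exp(-5*t) + exp(-5*t), -t*exp(-5*t)]
  [2*t*exp(-5*t), -2*t*exp(-5*t), 2*t*exp(-5*t) + exp(-5*t)]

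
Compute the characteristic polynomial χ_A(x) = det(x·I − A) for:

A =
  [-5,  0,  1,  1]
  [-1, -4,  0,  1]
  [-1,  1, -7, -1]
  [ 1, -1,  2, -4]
x^4 + 20*x^3 + 150*x^2 + 500*x + 625

Expanding det(x·I − A) (e.g. by cofactor expansion or by noting that A is similar to its Jordan form J, which has the same characteristic polynomial as A) gives
  χ_A(x) = x^4 + 20*x^3 + 150*x^2 + 500*x + 625
which factors as (x + 5)^4. The eigenvalues (with algebraic multiplicities) are λ = -5 with multiplicity 4.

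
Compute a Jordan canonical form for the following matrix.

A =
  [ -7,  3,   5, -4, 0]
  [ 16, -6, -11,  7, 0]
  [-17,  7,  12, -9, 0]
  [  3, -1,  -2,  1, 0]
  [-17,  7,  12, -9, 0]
J_2(0) ⊕ J_2(0) ⊕ J_1(0)

The characteristic polynomial is
  det(x·I − A) = x^5

Eigenvalues and multiplicities (the geometric multiplicity of λ is n − rank(A − λI), which equals the number of Jordan blocks for λ):
  λ = 0: algebraic multiplicity = 5, geometric multiplicity = 3

Determining the block sizes for each eigenvalue:
  λ = 0: with am = 5 and gm = 3, the partition is not yet determined (e.g. several partitions of 5 into 3 parts exist). Let N = A − (0)·I. Computing rank(N^1) = 2, rank(N^2) = 0; the number of blocks of size ≥ j is rank(N^{j−1}) − rank(N^j), giving [3, 2]. So we have 2 block(s) of size 2, 1 block(s) of size 1 → block sizes [2, 2, 1]

Assembling the blocks gives a Jordan form
J =
  [0, 1, 0, 0, 0]
  [0, 0, 0, 0, 0]
  [0, 0, 0, 1, 0]
  [0, 0, 0, 0, 0]
  [0, 0, 0, 0, 0]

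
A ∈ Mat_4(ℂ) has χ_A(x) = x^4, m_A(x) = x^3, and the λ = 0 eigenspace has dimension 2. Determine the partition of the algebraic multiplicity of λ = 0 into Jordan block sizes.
Block sizes for λ = 0: [3, 1]

Step 1 — from the characteristic polynomial, algebraic multiplicity of λ = 0 is 4. From dim ker(A − (0)·I) = 2, there are exactly 2 Jordan blocks for λ = 0.
Step 2 — from the minimal polynomial, the factor (x − 0)^3 tells us the largest block for λ = 0 has size 3.
Step 3 — with total size 4, 2 blocks, and largest block 3, the block sizes (in nonincreasing order) are [3, 1].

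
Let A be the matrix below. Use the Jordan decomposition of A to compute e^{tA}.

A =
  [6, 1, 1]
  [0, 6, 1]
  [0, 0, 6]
e^{tA} =
  [exp(6*t), t*exp(6*t), t^2*exp(6*t)/2 + t*exp(6*t)]
  [0, exp(6*t), t*exp(6*t)]
  [0, 0, exp(6*t)]

Strategy: write A = P · J · P⁻¹ where J is a Jordan canonical form, so e^{tA} = P · e^{tJ} · P⁻¹, and e^{tJ} can be computed block-by-block.

A has Jordan form
J =
  [6, 1, 0]
  [0, 6, 1]
  [0, 0, 6]
(up to reordering of blocks).

Per-block formulas:
  For a 3×3 Jordan block J_3(6): exp(t · J_3(6)) = e^(6t)·(I + t·N + (t^2/2)·N^2), where N is the 3×3 nilpotent shift.

After assembling e^{tJ} and conjugating by P, we get:

e^{tA} =
  [exp(6*t), t*exp(6*t), t^2*exp(6*t)/2 + t*exp(6*t)]
  [0, exp(6*t), t*exp(6*t)]
  [0, 0, exp(6*t)]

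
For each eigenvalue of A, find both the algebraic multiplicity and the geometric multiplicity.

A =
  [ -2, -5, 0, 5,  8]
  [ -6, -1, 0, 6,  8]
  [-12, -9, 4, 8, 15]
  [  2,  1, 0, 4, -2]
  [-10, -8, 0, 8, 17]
λ = 4: alg = 3, geom = 2; λ = 5: alg = 2, geom = 2

Step 1 — factor the characteristic polynomial to read off the algebraic multiplicities:
  χ_A(x) = (x - 5)^2*(x - 4)^3

Step 2 — compute geometric multiplicities via the rank-nullity identity g(λ) = n − rank(A − λI):
  rank(A − (4)·I) = 3, so dim ker(A − (4)·I) = n − 3 = 2
  rank(A − (5)·I) = 3, so dim ker(A − (5)·I) = n − 3 = 2

Summary:
  λ = 4: algebraic multiplicity = 3, geometric multiplicity = 2
  λ = 5: algebraic multiplicity = 2, geometric multiplicity = 2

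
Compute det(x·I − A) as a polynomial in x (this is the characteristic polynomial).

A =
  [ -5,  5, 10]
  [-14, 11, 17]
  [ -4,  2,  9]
x^3 - 15*x^2 + 75*x - 125

Expanding det(x·I − A) (e.g. by cofactor expansion or by noting that A is similar to its Jordan form J, which has the same characteristic polynomial as A) gives
  χ_A(x) = x^3 - 15*x^2 + 75*x - 125
which factors as (x - 5)^3. The eigenvalues (with algebraic multiplicities) are λ = 5 with multiplicity 3.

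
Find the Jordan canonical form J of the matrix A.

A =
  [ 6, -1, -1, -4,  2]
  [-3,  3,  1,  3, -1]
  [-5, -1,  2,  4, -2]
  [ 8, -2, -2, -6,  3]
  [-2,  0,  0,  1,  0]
J_3(1) ⊕ J_2(1)

The characteristic polynomial is
  det(x·I − A) = x^5 - 5*x^4 + 10*x^3 - 10*x^2 + 5*x - 1 = (x - 1)^5

Eigenvalues and multiplicities (the geometric multiplicity of λ is n − rank(A − λI), which equals the number of Jordan blocks for λ):
  λ = 1: algebraic multiplicity = 5, geometric multiplicity = 2

Determining the block sizes for each eigenvalue:
  λ = 1: with am = 5 and gm = 2, the partition is not yet determined (e.g. several partitions of 5 into 2 parts exist). Let N = A − (1)·I. Computing rank(N^1) = 3, rank(N^2) = 1, rank(N^3) = 0; the number of blocks of size ≥ j is rank(N^{j−1}) − rank(N^j), giving [2, 2, 1]. So we have 1 block(s) of size 3, 1 block(s) of size 2 → block sizes [3, 2]

Assembling the blocks gives a Jordan form
J =
  [1, 1, 0, 0, 0]
  [0, 1, 1, 0, 0]
  [0, 0, 1, 0, 0]
  [0, 0, 0, 1, 1]
  [0, 0, 0, 0, 1]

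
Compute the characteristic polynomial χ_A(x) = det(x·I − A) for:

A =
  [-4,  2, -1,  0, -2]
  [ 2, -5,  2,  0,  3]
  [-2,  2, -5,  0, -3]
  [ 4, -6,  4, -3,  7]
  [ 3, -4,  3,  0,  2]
x^5 + 15*x^4 + 90*x^3 + 270*x^2 + 405*x + 243

Expanding det(x·I − A) (e.g. by cofactor expansion or by noting that A is similar to its Jordan form J, which has the same characteristic polynomial as A) gives
  χ_A(x) = x^5 + 15*x^4 + 90*x^3 + 270*x^2 + 405*x + 243
which factors as (x + 3)^5. The eigenvalues (with algebraic multiplicities) are λ = -3 with multiplicity 5.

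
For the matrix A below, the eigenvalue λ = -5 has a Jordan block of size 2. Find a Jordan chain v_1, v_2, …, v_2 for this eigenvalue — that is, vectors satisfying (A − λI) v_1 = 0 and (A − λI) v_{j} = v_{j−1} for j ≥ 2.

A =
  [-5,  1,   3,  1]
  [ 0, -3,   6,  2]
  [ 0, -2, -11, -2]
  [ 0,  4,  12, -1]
A Jordan chain for λ = -5 of length 2:
v_1 = (1, 2, -2, 4)ᵀ
v_2 = (0, 1, 0, 0)ᵀ

Let N = A − (-5)·I. We want v_2 with N^2 v_2 = 0 but N^1 v_2 ≠ 0; then v_{j-1} := N · v_j for j = 2, …, 2.

Pick v_2 = (0, 1, 0, 0)ᵀ.
Then v_1 = N · v_2 = (1, 2, -2, 4)ᵀ.

Sanity check: (A − (-5)·I) v_1 = (0, 0, 0, 0)ᵀ = 0. ✓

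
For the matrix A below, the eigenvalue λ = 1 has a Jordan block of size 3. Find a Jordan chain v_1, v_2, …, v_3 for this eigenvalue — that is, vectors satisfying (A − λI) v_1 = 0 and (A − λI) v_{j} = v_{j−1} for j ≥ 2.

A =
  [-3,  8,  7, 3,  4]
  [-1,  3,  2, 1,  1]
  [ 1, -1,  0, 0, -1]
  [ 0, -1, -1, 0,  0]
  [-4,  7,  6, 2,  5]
A Jordan chain for λ = 1 of length 3:
v_1 = (-1, 0, 0, 0, -1)ᵀ
v_2 = (-4, -1, 1, 0, -4)ᵀ
v_3 = (1, 0, 0, 0, 0)ᵀ

Let N = A − (1)·I. We want v_3 with N^3 v_3 = 0 but N^2 v_3 ≠ 0; then v_{j-1} := N · v_j for j = 3, …, 2.

Pick v_3 = (1, 0, 0, 0, 0)ᵀ.
Then v_2 = N · v_3 = (-4, -1, 1, 0, -4)ᵀ.
Then v_1 = N · v_2 = (-1, 0, 0, 0, -1)ᵀ.

Sanity check: (A − (1)·I) v_1 = (0, 0, 0, 0, 0)ᵀ = 0. ✓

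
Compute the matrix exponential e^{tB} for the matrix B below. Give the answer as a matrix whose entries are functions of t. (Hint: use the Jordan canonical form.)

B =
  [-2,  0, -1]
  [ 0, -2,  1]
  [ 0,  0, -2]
e^{tB} =
  [exp(-2*t), 0, -t*exp(-2*t)]
  [0, exp(-2*t), t*exp(-2*t)]
  [0, 0, exp(-2*t)]

Strategy: write B = P · J · P⁻¹ where J is a Jordan canonical form, so e^{tB} = P · e^{tJ} · P⁻¹, and e^{tJ} can be computed block-by-block.

B has Jordan form
J =
  [-2,  1,  0]
  [ 0, -2,  0]
  [ 0,  0, -2]
(up to reordering of blocks).

Per-block formulas:
  For a 2×2 Jordan block J_2(-2): exp(t · J_2(-2)) = e^(-2t)·(I + t·N), where N is the 2×2 nilpotent shift.
  For a 1×1 block at λ = -2: exp(t · [-2]) = [e^(-2t)].

After assembling e^{tJ} and conjugating by P, we get:

e^{tB} =
  [exp(-2*t), 0, -t*exp(-2*t)]
  [0, exp(-2*t), t*exp(-2*t)]
  [0, 0, exp(-2*t)]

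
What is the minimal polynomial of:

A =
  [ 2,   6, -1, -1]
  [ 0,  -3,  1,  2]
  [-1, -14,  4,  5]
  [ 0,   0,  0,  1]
x^3 - 3*x^2 + 3*x - 1

The characteristic polynomial is χ_A(x) = (x - 1)^4, so the eigenvalues are known. The minimal polynomial is
  m_A(x) = Π_λ (x − λ)^{k_λ}
where k_λ is the size of the *largest* Jordan block for λ (equivalently, the smallest k with (A − λI)^k v = 0 for every generalised eigenvector v of λ).

  λ = 1: largest Jordan block has size 3, contributing (x − 1)^3

So m_A(x) = (x - 1)^3 = x^3 - 3*x^2 + 3*x - 1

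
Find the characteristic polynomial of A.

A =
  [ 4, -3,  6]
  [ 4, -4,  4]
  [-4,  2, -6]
x^3 + 6*x^2 + 12*x + 8

Expanding det(x·I − A) (e.g. by cofactor expansion or by noting that A is similar to its Jordan form J, which has the same characteristic polynomial as A) gives
  χ_A(x) = x^3 + 6*x^2 + 12*x + 8
which factors as (x + 2)^3. The eigenvalues (with algebraic multiplicities) are λ = -2 with multiplicity 3.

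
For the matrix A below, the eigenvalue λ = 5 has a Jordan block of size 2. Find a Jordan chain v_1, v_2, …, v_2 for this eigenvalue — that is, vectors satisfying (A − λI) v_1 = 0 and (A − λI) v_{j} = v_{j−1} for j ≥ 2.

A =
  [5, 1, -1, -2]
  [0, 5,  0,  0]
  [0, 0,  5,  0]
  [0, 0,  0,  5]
A Jordan chain for λ = 5 of length 2:
v_1 = (1, 0, 0, 0)ᵀ
v_2 = (0, 1, 0, 0)ᵀ

Let N = A − (5)·I. We want v_2 with N^2 v_2 = 0 but N^1 v_2 ≠ 0; then v_{j-1} := N · v_j for j = 2, …, 2.

Pick v_2 = (0, 1, 0, 0)ᵀ.
Then v_1 = N · v_2 = (1, 0, 0, 0)ᵀ.

Sanity check: (A − (5)·I) v_1 = (0, 0, 0, 0)ᵀ = 0. ✓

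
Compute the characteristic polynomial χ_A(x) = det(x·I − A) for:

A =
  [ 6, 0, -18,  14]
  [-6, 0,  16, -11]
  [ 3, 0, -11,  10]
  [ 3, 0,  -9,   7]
x^4 - 2*x^3 + x^2

Expanding det(x·I − A) (e.g. by cofactor expansion or by noting that A is similar to its Jordan form J, which has the same characteristic polynomial as A) gives
  χ_A(x) = x^4 - 2*x^3 + x^2
which factors as x^2*(x - 1)^2. The eigenvalues (with algebraic multiplicities) are λ = 0 with multiplicity 2, λ = 1 with multiplicity 2.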